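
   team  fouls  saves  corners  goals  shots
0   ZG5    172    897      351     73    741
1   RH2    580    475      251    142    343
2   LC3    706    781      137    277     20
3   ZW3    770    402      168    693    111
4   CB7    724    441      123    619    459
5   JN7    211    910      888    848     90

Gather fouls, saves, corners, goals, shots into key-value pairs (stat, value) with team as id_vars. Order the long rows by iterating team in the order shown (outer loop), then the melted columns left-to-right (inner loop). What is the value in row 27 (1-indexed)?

30 rows total (6 × 5). Row 27: index ⌊(27-1)/5⌋ = 5 into team → JN7; (27-1) mod 5 = 1 into the melted columns → saves.
So row 27 is (JN7, saves, 910); value = 910.

910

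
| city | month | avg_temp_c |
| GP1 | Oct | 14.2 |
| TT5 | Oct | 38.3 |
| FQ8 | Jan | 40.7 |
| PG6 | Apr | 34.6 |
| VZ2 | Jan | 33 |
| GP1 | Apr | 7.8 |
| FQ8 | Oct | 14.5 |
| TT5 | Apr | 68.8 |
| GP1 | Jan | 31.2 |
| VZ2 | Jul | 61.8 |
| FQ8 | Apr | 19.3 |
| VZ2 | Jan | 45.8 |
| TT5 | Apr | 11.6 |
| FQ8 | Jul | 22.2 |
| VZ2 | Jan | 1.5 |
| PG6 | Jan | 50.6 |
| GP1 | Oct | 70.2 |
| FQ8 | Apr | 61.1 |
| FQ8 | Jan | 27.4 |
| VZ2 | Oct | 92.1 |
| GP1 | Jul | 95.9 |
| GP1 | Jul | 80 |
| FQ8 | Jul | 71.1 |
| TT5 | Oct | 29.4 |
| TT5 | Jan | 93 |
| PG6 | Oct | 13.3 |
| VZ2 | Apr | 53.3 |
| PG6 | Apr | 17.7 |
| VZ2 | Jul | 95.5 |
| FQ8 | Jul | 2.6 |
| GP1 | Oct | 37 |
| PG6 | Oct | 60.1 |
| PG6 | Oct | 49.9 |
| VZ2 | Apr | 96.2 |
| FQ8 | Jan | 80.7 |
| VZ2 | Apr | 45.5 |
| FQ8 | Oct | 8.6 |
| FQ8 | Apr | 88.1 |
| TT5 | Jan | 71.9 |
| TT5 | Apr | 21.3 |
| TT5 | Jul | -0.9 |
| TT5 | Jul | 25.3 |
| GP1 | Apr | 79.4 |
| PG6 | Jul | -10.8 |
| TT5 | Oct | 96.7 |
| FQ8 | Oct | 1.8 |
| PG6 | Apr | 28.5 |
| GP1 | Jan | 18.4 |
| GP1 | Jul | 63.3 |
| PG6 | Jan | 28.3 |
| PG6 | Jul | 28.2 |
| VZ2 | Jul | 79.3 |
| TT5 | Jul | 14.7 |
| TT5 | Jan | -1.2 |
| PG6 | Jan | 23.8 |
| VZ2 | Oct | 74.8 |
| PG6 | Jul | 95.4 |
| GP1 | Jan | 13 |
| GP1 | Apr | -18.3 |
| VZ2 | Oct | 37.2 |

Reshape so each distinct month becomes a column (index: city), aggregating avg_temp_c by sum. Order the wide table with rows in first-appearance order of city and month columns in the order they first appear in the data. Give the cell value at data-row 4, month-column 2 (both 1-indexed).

102.7

With rows in first-appearance order of city, row 4 is city=PG6. month columns in first-appearance order: Oct, Jan, Apr, Jul; column 2 is Jan.
Long rows with city=PG6, month=Jan: 50.6 + 28.3 + 23.8 = 102.7.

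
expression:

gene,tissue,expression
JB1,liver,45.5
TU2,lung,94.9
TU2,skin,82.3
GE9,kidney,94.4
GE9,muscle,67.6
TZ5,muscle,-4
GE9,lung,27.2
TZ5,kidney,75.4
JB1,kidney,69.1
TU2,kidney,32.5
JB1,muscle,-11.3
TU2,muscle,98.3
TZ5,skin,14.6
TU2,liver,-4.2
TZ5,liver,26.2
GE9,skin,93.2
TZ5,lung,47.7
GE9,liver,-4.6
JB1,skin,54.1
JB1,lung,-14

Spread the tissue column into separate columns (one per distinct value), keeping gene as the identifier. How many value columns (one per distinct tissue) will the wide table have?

5 distinct tissue values: muscle, skin, liver, lung, kidney.

5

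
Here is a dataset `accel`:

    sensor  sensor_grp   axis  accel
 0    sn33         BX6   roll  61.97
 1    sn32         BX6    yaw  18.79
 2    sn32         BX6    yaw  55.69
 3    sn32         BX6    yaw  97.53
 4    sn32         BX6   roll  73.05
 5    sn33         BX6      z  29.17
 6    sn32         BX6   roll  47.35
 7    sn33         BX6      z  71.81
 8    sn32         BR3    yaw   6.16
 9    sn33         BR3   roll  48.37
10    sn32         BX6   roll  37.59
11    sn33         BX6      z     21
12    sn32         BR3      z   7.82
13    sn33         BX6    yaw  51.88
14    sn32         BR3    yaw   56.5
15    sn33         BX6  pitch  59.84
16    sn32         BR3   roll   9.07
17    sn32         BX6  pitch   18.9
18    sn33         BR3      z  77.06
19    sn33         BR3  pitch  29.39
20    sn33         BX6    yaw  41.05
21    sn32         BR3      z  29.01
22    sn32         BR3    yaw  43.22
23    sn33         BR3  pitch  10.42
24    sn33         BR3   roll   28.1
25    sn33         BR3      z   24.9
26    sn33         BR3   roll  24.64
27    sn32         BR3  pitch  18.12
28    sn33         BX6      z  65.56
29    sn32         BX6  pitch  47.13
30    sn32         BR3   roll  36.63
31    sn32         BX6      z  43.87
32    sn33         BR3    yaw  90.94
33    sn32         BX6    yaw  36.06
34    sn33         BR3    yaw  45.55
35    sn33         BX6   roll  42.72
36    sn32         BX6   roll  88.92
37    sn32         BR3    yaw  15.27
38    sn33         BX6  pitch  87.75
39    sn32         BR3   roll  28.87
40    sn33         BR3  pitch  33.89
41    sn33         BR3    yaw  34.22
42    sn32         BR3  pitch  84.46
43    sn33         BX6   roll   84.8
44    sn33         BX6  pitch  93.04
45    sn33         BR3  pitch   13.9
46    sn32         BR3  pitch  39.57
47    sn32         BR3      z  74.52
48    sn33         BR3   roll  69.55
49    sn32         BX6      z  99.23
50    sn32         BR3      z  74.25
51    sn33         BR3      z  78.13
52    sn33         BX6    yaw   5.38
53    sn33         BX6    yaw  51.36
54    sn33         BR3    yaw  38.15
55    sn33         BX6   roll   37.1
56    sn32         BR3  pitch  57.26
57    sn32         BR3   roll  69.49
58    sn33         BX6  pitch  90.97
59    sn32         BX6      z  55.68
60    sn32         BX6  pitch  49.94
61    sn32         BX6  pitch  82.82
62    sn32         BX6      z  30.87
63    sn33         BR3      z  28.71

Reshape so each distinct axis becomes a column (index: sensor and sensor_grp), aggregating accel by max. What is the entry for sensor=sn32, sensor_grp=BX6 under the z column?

99.23

Rows with sensor=sn32, sensor_grp=BX6 and axis=z: accel values are 43.87, 99.23, 55.68, 30.87.
max(43.87, 99.23, 55.68, 30.87) = 99.23.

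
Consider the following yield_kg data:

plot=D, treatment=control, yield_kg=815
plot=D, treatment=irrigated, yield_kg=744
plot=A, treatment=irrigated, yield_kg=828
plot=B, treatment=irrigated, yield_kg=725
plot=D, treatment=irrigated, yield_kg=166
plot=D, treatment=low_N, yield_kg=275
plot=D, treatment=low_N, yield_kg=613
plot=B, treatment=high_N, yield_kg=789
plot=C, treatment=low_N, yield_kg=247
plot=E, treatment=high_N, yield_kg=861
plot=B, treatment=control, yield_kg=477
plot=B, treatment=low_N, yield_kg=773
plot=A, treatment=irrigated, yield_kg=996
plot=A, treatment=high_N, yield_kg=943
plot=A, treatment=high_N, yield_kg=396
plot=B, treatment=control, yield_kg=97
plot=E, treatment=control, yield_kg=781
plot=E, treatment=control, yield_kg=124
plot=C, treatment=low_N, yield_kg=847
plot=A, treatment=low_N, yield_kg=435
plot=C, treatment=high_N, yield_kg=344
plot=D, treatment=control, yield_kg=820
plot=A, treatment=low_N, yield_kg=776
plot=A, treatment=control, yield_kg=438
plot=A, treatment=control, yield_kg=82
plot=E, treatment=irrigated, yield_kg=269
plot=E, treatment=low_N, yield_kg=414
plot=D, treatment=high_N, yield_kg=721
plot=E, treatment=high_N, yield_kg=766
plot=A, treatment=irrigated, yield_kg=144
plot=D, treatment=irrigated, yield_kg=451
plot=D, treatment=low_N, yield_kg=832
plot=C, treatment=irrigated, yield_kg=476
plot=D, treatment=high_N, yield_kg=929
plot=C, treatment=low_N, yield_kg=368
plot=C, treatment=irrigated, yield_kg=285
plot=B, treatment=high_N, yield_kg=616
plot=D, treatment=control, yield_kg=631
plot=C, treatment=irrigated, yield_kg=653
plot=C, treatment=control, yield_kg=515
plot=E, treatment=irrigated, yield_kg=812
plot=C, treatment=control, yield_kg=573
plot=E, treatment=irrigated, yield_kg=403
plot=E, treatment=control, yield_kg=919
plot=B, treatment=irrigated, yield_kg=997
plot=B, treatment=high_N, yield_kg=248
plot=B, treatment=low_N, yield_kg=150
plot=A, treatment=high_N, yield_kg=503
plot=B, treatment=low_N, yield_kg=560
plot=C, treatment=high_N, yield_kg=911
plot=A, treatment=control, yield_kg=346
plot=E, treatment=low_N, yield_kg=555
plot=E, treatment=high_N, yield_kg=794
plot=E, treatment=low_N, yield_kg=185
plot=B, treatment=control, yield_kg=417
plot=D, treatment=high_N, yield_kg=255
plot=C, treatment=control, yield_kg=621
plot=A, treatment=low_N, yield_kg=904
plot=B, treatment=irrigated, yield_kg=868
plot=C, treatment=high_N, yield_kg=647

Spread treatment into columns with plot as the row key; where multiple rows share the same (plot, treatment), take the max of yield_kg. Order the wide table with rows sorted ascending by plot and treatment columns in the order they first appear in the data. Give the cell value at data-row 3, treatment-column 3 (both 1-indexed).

With rows sorted ascending by plot, row 3 is plot=C. treatment columns in first-appearance order: control, irrigated, low_N, high_N; column 3 is low_N.
Long rows with plot=C, treatment=low_N: max(247, 847, 368) = 847.

847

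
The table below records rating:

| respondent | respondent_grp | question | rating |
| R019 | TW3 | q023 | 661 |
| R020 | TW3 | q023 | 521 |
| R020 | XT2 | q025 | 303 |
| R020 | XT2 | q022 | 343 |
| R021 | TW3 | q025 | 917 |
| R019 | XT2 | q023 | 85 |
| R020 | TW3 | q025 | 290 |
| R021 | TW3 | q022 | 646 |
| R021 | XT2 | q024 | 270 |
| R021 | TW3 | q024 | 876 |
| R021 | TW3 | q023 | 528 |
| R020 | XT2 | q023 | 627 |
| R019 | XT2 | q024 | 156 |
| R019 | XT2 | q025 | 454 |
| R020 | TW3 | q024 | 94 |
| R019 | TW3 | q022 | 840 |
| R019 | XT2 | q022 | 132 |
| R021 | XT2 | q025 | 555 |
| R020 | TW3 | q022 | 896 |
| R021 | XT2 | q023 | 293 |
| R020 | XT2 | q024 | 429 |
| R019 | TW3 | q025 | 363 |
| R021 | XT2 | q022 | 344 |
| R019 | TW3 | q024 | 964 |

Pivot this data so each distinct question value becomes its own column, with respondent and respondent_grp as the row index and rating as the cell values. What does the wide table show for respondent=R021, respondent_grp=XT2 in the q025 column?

Wide layout: rows indexed by respondent and respondent_grp, columns are the 4 distinct question values (q023, q025, q022, q024).
Cell (respondent=R021, respondent_grp=XT2, question=q025) draws from the long row where respondent=R021, respondent_grp=XT2 and question=q025, which has rating=555.

555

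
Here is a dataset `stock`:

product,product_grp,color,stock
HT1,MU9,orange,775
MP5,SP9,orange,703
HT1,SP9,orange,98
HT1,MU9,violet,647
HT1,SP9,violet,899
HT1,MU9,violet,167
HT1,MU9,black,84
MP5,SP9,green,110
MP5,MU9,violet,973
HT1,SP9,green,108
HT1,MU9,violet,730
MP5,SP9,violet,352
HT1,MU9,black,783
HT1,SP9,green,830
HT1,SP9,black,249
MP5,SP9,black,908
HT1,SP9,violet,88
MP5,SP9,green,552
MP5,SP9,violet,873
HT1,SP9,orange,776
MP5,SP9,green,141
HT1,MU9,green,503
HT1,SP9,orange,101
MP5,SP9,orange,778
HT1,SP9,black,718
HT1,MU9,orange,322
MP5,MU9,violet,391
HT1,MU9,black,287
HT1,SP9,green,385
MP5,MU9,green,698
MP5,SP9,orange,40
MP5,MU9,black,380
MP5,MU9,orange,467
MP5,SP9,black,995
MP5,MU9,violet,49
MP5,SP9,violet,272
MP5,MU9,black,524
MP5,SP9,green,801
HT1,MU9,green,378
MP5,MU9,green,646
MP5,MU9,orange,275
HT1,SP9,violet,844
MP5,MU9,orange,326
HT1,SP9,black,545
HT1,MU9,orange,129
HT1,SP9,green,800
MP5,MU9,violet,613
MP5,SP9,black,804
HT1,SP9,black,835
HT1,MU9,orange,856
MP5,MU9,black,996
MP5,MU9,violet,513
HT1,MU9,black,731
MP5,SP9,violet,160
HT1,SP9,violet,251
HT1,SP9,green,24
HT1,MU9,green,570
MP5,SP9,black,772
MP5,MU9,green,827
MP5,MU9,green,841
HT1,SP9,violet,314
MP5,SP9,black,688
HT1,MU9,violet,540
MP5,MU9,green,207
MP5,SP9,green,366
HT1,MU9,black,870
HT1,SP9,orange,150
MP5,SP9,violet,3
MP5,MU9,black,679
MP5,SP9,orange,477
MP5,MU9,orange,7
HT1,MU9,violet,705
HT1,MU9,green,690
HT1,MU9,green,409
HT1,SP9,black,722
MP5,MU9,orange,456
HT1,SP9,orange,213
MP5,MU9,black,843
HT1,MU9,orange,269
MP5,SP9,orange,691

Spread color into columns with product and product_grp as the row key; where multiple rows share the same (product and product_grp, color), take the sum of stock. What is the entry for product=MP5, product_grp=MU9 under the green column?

Rows with product=MP5, product_grp=MU9 and color=green: stock values are 698, 646, 827, 841, 207.
698 + 646 + 827 + 841 + 207 = 3219.

3219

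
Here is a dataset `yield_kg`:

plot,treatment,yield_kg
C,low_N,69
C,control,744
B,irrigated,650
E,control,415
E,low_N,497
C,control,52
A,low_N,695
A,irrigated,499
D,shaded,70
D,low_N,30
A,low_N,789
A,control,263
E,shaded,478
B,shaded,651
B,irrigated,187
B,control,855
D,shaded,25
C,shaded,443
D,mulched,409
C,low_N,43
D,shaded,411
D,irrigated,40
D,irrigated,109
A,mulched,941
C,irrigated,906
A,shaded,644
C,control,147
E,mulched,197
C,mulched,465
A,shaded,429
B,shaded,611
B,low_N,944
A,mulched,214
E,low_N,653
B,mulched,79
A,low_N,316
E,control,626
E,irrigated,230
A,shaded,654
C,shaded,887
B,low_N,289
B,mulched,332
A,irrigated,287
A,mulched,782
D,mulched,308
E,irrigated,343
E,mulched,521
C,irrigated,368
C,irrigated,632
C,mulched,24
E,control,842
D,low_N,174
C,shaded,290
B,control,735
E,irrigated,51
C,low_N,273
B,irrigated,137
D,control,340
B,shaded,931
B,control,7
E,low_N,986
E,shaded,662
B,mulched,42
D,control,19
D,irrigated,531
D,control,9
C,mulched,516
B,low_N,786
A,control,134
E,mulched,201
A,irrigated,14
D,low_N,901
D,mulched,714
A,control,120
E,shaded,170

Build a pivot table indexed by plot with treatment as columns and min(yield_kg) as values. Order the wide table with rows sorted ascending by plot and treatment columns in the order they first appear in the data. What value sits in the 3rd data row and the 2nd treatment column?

52

With rows sorted ascending by plot, row 3 is plot=C. treatment columns in first-appearance order: low_N, control, irrigated, shaded, mulched; column 2 is control.
Long rows with plot=C, treatment=control: min(744, 52, 147) = 52.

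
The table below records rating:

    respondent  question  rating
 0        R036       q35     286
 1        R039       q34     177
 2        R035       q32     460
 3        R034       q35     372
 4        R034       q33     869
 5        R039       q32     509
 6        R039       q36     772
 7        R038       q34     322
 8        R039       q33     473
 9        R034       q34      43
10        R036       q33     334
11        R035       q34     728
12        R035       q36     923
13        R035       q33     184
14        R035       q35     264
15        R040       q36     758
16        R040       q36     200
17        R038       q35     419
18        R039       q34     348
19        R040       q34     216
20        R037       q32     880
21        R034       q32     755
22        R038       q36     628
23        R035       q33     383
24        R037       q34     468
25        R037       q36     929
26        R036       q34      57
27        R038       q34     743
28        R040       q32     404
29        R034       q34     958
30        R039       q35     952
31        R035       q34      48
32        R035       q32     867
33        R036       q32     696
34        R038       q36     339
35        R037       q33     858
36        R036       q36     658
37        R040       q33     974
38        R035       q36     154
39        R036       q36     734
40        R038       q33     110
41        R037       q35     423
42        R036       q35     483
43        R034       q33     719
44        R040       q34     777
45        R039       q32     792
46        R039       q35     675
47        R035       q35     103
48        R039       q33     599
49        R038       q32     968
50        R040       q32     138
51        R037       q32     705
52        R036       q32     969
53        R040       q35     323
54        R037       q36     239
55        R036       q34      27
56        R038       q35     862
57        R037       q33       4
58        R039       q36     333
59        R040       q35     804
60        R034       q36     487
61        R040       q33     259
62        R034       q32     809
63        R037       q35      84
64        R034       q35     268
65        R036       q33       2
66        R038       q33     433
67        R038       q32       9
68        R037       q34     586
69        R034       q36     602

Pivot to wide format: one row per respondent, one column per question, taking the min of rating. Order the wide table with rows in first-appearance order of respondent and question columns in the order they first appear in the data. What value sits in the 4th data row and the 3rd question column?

With rows in first-appearance order of respondent, row 4 is respondent=R034. question columns in first-appearance order: q35, q34, q32, q33, q36; column 3 is q32.
Long rows with respondent=R034, question=q32: min(755, 809) = 755.

755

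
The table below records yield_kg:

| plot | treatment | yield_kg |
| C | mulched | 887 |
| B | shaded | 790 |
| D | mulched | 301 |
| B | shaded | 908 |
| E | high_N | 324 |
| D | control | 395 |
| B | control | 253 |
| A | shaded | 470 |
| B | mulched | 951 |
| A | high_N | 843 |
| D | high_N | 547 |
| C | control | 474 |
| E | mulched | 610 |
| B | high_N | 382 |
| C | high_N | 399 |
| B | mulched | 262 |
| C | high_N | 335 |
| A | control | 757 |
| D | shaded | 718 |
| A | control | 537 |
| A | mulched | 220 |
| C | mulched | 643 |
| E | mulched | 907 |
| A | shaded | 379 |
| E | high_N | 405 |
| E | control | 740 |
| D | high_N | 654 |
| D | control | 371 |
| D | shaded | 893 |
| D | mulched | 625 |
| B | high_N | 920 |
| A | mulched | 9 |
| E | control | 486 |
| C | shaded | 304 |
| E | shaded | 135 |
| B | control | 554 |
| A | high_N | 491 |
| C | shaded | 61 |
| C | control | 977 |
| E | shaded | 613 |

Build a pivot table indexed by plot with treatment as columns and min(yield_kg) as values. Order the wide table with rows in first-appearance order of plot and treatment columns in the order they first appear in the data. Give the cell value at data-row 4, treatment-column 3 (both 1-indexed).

324

With rows in first-appearance order of plot, row 4 is plot=E. treatment columns in first-appearance order: mulched, shaded, high_N, control; column 3 is high_N.
Long rows with plot=E, treatment=high_N: min(324, 405) = 324.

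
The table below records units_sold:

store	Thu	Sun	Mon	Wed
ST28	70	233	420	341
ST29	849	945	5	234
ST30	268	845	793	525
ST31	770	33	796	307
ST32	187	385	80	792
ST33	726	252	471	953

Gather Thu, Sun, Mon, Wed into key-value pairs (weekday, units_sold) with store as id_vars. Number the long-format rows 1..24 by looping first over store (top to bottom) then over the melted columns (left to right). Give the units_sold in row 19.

24 rows total (6 × 4). Row 19: index ⌊(19-1)/4⌋ = 4 into store → ST32; (19-1) mod 4 = 2 into the melted columns → Mon.
So row 19 is (ST32, Mon, 80); units_sold = 80.

80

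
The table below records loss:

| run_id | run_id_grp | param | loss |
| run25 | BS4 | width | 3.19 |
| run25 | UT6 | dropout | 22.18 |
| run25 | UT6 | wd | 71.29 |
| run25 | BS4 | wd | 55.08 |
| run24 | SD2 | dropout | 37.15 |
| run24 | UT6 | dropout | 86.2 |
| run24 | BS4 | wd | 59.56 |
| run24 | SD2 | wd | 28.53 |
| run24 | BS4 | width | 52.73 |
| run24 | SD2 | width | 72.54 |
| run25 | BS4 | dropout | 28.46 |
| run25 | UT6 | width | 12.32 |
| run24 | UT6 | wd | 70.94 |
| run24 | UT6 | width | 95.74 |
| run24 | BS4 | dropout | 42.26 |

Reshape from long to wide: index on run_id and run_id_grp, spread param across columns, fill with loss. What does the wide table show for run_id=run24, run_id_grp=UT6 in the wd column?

Wide layout: rows indexed by run_id and run_id_grp, columns are the 3 distinct param values (width, dropout, wd).
Cell (run_id=run24, run_id_grp=UT6, param=wd) draws from the long row where run_id=run24, run_id_grp=UT6 and param=wd, which has loss=70.94.

70.94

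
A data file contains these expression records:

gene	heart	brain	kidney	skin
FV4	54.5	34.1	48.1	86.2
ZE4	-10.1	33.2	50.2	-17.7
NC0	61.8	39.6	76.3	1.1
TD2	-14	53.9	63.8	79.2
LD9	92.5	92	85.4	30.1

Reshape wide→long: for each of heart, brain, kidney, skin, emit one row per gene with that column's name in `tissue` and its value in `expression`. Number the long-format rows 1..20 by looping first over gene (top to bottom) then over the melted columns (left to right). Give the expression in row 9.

61.8

20 rows total (5 × 4). Row 9: index ⌊(9-1)/4⌋ = 2 into gene → NC0; (9-1) mod 4 = 0 into the melted columns → heart.
So row 9 is (NC0, heart, 61.8); expression = 61.8.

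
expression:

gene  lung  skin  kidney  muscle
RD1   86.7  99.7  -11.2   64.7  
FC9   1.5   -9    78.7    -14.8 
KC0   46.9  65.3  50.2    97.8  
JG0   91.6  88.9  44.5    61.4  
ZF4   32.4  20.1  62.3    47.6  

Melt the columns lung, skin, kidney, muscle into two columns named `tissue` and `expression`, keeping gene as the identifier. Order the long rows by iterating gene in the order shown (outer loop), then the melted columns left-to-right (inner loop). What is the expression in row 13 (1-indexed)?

20 rows total (5 × 4). Row 13: index ⌊(13-1)/4⌋ = 3 into gene → JG0; (13-1) mod 4 = 0 into the melted columns → lung.
So row 13 is (JG0, lung, 91.6); expression = 91.6.

91.6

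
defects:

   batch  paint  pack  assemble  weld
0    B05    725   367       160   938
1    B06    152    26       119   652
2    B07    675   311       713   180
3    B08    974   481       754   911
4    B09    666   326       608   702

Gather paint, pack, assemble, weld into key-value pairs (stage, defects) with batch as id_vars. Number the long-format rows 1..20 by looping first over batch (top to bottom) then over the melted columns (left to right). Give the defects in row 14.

481

20 rows total (5 × 4). Row 14: index ⌊(14-1)/4⌋ = 3 into batch → B08; (14-1) mod 4 = 1 into the melted columns → pack.
So row 14 is (B08, pack, 481); defects = 481.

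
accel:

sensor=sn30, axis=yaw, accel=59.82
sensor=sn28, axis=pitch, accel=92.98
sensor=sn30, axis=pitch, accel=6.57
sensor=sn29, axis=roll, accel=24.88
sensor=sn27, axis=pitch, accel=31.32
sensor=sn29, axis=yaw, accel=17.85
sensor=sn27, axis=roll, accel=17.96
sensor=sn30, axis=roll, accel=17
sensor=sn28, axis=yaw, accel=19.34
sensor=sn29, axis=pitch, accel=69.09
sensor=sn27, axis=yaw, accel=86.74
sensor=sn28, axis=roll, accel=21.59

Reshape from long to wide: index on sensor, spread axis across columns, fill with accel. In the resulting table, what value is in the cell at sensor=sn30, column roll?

17

Wide layout: rows indexed by sensor, columns are the 3 distinct axis values (yaw, pitch, roll).
Cell (sensor=sn30, axis=roll) draws from the long row where sensor=sn30 and axis=roll, which has accel=17.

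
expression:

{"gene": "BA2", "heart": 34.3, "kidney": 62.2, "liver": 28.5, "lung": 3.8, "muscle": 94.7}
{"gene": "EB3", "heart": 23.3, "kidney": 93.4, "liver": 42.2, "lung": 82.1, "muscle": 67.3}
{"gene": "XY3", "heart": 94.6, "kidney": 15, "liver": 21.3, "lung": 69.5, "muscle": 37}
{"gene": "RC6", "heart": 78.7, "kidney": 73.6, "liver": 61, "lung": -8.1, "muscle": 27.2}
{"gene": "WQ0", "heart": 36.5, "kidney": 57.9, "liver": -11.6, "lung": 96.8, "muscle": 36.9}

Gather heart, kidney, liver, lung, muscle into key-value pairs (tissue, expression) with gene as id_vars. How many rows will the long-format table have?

5 gene values × 5 melted columns = 25 rows.

25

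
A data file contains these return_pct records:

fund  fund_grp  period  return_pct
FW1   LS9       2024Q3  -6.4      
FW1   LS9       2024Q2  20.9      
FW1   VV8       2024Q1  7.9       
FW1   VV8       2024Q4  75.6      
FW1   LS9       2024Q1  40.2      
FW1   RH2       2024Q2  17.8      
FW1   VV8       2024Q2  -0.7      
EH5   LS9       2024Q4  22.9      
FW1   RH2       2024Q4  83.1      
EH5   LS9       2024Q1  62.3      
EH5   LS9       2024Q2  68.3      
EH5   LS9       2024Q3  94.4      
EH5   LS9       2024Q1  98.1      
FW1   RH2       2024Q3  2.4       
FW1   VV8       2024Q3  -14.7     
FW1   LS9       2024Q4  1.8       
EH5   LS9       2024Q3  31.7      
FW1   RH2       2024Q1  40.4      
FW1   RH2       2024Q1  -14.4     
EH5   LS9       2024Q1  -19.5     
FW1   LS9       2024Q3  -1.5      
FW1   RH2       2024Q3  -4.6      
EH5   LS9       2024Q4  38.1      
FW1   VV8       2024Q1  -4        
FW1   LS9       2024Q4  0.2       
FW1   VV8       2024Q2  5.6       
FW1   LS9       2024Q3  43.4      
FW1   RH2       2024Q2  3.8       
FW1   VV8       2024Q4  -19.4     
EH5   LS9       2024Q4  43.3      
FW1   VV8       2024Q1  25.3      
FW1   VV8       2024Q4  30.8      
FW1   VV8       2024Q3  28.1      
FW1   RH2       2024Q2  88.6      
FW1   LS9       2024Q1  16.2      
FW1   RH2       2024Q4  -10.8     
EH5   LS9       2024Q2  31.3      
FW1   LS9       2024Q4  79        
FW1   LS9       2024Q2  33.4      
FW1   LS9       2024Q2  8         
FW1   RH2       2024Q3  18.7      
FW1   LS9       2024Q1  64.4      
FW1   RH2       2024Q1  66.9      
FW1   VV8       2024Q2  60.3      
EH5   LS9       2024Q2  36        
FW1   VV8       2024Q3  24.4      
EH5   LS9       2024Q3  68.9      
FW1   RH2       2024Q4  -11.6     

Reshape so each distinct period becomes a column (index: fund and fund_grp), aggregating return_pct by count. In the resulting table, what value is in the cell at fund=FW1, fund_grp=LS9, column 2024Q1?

Rows with fund=FW1, fund_grp=LS9 and period=2024Q1: return_pct values are 40.2, 16.2, 64.4.
3 rows match — count = 3.

3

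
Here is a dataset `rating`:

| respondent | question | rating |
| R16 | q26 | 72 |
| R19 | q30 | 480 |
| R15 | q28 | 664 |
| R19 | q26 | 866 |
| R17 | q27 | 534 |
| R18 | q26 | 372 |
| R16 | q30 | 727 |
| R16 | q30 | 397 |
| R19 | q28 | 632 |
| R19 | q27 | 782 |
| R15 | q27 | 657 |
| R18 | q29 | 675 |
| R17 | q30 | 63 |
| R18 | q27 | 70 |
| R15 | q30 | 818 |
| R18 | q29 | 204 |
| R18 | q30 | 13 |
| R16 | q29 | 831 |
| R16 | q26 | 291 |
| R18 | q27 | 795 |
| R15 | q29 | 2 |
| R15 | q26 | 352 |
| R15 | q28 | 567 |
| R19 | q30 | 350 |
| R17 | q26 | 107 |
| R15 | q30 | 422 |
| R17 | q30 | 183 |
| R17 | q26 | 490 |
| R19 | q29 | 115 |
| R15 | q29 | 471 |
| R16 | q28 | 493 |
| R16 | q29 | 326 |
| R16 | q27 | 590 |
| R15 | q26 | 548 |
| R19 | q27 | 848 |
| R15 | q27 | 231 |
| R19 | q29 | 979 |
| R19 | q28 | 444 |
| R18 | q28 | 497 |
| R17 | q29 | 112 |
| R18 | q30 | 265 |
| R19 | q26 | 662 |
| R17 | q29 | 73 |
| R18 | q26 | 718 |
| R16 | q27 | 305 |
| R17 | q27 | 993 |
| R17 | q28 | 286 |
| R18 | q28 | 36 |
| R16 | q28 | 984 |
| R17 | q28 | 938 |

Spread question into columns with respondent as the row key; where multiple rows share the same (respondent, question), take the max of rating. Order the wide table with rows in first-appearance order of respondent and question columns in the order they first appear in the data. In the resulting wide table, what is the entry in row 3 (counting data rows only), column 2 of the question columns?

With rows in first-appearance order of respondent, row 3 is respondent=R15. question columns in first-appearance order: q26, q30, q28, q27, q29; column 2 is q30.
Long rows with respondent=R15, question=q30: max(818, 422) = 818.

818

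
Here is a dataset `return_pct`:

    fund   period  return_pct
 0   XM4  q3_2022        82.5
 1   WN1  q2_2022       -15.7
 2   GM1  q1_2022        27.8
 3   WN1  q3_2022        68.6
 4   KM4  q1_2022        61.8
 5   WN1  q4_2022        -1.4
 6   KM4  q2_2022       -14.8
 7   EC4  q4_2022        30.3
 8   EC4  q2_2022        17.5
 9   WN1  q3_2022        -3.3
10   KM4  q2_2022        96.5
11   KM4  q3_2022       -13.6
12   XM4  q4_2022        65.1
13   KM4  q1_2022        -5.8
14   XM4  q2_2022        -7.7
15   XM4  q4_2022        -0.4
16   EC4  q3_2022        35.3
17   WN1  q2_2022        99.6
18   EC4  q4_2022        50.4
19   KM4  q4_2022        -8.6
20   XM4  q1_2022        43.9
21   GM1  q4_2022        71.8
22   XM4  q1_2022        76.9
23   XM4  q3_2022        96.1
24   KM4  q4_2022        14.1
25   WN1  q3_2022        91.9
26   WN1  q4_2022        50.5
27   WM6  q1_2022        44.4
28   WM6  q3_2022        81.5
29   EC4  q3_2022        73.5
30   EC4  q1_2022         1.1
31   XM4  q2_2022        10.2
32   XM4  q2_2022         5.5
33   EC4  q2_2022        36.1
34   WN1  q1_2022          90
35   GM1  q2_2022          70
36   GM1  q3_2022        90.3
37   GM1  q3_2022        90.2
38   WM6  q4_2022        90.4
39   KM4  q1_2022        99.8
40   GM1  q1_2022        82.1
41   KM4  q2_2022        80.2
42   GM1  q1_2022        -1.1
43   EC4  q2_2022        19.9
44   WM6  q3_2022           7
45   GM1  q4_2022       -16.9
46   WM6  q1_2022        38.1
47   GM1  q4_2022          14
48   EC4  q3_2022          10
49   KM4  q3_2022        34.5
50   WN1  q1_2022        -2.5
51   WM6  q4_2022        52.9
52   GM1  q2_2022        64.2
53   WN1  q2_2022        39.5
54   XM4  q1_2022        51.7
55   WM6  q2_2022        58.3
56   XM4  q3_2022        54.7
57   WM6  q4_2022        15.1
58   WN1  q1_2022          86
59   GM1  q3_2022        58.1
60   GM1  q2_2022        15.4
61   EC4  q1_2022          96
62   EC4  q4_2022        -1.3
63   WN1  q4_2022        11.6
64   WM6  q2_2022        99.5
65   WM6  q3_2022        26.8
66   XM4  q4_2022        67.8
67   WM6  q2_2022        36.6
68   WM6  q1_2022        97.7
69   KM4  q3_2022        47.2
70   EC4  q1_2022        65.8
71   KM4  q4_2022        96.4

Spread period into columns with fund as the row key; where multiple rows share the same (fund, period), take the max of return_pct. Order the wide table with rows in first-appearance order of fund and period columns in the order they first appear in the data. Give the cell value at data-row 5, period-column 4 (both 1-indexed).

50.4

With rows in first-appearance order of fund, row 5 is fund=EC4. period columns in first-appearance order: q3_2022, q2_2022, q1_2022, q4_2022; column 4 is q4_2022.
Long rows with fund=EC4, period=q4_2022: max(30.3, 50.4, -1.3) = 50.4.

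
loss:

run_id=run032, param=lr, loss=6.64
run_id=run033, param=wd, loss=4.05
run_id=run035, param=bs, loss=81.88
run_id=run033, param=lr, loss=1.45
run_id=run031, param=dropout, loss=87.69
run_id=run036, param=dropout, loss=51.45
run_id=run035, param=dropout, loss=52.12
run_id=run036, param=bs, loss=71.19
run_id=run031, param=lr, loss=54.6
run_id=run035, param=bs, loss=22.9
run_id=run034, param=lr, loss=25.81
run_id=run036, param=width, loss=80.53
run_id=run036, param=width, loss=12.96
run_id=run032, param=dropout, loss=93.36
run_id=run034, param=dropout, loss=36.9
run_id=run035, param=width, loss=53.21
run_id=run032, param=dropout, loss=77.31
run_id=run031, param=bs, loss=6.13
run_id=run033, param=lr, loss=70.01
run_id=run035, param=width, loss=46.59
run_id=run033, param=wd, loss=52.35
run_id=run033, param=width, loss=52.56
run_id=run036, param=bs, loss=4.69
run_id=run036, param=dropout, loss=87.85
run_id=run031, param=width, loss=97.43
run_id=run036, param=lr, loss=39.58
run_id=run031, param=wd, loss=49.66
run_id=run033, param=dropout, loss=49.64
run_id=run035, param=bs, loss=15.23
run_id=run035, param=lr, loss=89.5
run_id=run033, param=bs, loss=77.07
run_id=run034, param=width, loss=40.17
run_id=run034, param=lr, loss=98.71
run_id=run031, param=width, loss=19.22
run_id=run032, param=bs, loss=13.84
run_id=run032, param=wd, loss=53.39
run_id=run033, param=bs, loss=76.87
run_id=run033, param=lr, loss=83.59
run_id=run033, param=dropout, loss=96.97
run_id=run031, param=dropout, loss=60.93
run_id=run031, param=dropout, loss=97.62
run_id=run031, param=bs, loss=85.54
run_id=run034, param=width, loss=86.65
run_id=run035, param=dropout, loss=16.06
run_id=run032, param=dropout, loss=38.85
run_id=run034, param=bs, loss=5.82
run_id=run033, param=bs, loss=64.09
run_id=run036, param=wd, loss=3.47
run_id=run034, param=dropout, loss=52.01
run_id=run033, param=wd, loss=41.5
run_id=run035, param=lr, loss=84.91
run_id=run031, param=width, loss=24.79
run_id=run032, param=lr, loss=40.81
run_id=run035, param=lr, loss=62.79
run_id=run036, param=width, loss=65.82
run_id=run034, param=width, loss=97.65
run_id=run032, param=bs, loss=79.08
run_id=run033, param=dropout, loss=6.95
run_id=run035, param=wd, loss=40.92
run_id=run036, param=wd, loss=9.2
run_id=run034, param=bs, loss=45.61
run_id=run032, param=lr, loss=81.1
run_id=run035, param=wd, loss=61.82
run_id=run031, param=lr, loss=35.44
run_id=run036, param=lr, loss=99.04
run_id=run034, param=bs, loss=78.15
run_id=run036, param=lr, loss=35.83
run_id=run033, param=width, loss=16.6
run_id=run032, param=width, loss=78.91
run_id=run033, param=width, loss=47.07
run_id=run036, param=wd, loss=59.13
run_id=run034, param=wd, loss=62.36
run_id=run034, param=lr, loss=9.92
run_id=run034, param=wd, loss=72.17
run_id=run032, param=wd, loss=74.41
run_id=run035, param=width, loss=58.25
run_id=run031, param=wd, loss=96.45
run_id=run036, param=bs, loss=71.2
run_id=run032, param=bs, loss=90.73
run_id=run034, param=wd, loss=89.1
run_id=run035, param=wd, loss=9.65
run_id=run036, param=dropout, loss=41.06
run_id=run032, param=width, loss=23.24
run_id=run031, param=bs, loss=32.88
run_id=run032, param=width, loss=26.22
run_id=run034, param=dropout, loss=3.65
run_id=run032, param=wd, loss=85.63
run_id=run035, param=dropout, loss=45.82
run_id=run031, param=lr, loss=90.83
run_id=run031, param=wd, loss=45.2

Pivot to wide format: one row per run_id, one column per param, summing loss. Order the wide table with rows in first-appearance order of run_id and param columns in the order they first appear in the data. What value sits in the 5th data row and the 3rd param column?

With rows in first-appearance order of run_id, row 5 is run_id=run036. param columns in first-appearance order: lr, wd, bs, dropout, width; column 3 is bs.
Long rows with run_id=run036, param=bs: 71.19 + 4.69 + 71.2 = 147.08.

147.08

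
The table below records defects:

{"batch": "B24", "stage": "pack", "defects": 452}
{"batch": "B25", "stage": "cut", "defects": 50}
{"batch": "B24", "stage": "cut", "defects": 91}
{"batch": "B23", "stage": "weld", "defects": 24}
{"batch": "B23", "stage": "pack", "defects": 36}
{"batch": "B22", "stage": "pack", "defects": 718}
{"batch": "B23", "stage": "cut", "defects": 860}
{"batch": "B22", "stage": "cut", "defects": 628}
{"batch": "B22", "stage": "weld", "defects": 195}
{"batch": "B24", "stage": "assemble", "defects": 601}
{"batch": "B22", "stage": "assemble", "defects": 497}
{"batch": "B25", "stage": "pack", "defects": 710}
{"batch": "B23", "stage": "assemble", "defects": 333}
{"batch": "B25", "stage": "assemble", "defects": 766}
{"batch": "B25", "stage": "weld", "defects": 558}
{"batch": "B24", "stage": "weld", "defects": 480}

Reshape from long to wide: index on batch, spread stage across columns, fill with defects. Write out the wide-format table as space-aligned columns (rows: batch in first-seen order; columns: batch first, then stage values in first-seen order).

Columns: batch plus the 4 distinct stage values (pack, cut, weld, assemble).
For example, row B24 column pack takes defects=452 from the long row (B24, pack).

batch  pack  cut  weld  assemble
B24    452   91   480   601     
B25    710   50   558   766     
B23    36    860  24    333     
B22    718   628  195   497     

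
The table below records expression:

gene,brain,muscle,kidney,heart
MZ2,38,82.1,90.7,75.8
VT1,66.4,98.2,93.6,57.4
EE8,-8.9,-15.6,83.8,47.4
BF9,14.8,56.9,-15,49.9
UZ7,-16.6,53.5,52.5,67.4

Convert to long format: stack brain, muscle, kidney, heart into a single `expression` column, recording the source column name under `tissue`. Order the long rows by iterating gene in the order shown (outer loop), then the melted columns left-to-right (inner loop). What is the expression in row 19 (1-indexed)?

20 rows total (5 × 4). Row 19: index ⌊(19-1)/4⌋ = 4 into gene → UZ7; (19-1) mod 4 = 2 into the melted columns → kidney.
So row 19 is (UZ7, kidney, 52.5); expression = 52.5.

52.5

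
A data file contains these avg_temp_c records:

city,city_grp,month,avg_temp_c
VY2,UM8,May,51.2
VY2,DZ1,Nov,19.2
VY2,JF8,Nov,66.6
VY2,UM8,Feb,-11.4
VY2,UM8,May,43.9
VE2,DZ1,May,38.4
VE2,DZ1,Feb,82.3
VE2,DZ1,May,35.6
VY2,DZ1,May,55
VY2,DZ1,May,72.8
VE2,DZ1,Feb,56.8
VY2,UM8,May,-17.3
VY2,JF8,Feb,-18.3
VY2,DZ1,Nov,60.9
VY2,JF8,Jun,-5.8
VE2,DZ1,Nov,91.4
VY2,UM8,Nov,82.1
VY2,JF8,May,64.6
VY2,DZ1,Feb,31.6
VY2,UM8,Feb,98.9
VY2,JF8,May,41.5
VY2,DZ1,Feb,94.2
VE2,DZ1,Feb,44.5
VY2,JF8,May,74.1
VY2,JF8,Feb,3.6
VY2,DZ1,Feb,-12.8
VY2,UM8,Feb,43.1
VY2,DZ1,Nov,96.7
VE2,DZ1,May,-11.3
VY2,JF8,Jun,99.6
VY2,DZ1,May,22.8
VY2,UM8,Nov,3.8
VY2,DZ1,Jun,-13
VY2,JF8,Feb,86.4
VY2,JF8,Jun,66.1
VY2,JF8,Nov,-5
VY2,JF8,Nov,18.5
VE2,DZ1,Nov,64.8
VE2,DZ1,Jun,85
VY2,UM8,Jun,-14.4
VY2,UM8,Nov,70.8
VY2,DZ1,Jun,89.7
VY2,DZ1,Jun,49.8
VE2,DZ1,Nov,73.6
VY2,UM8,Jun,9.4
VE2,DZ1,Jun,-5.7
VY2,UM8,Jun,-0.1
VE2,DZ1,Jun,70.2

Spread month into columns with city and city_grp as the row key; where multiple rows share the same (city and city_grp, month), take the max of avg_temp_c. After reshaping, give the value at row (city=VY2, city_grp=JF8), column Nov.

Rows with city=VY2, city_grp=JF8 and month=Nov: avg_temp_c values are 66.6, -5, 18.5.
max(66.6, -5, 18.5) = 66.6.

66.6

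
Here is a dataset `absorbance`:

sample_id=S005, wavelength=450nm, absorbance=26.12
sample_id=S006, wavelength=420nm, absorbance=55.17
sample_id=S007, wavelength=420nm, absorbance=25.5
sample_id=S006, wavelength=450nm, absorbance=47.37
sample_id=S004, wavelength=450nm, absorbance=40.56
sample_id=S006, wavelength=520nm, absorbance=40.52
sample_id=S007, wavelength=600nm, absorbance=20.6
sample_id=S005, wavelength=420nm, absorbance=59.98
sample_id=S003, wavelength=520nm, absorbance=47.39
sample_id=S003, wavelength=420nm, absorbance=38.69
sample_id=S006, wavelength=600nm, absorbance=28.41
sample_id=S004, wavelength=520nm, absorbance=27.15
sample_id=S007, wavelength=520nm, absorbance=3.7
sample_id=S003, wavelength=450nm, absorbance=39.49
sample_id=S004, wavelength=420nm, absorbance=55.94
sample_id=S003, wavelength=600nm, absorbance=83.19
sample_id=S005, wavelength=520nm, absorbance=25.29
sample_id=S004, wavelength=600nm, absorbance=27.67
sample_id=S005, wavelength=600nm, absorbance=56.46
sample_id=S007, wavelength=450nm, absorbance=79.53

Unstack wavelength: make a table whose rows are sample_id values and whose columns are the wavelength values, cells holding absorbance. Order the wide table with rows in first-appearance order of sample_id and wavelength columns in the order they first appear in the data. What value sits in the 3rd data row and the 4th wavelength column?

With rows in first-appearance order of sample_id, row 3 is sample_id=S007. wavelength columns in first-appearance order: 450nm, 420nm, 520nm, 600nm; column 4 is 600nm.
Long rows with sample_id=S007, wavelength=600nm: absorbance = 20.6.

20.6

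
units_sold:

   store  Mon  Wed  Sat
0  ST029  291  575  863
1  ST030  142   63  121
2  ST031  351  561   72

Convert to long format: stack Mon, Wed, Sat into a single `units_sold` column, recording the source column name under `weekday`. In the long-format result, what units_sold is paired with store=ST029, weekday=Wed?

575

Unpivoting turns each (store, wide-column) pair into one long row.
The wide cell at row ST029, column Wed holds 575, so the long row (ST029, Wed) has units_sold=575.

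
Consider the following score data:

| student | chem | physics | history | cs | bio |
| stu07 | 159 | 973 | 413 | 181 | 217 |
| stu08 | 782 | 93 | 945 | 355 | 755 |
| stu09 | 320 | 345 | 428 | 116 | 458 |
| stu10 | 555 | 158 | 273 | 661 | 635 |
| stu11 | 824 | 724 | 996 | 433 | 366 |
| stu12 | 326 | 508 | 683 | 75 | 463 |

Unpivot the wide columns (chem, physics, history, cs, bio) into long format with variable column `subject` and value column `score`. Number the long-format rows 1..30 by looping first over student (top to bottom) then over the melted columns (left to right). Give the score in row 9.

30 rows total (6 × 5). Row 9: index ⌊(9-1)/5⌋ = 1 into student → stu08; (9-1) mod 5 = 3 into the melted columns → cs.
So row 9 is (stu08, cs, 355); score = 355.

355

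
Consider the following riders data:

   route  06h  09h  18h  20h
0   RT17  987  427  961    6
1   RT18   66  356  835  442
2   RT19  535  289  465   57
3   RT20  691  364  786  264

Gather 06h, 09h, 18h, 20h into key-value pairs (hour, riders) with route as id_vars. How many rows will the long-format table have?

4 route values × 4 melted columns = 16 rows.

16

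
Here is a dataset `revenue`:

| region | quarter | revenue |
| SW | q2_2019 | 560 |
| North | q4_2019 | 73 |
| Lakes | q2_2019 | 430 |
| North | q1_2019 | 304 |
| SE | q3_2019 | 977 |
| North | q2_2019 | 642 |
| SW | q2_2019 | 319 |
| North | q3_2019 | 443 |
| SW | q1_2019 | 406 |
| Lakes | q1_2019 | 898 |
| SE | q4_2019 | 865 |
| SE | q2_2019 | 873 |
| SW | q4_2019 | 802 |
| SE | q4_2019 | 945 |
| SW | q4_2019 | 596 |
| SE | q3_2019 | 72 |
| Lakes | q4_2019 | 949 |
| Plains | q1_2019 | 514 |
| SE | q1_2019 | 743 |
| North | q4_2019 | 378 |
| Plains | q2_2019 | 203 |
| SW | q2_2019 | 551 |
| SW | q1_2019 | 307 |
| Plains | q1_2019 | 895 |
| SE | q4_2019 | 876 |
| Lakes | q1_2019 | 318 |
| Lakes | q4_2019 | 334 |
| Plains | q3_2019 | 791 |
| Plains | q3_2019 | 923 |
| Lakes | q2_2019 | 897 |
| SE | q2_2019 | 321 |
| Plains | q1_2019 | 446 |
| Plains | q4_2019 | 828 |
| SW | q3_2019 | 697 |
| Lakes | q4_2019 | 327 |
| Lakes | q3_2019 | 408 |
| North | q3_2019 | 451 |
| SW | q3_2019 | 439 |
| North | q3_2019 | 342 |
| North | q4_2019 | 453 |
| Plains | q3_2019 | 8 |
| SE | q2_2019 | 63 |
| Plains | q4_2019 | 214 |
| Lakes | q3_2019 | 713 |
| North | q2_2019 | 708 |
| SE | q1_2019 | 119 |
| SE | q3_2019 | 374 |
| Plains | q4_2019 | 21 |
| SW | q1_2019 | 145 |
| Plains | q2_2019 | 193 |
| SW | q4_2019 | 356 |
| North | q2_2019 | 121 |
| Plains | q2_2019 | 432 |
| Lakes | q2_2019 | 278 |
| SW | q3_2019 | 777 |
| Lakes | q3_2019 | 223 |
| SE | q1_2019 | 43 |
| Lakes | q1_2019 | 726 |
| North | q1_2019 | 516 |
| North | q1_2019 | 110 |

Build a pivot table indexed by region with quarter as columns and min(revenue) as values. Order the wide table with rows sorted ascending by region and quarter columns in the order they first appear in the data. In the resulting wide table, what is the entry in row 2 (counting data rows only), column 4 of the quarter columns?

342

With rows sorted ascending by region, row 2 is region=North. quarter columns in first-appearance order: q2_2019, q4_2019, q1_2019, q3_2019; column 4 is q3_2019.
Long rows with region=North, quarter=q3_2019: min(443, 451, 342) = 342.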